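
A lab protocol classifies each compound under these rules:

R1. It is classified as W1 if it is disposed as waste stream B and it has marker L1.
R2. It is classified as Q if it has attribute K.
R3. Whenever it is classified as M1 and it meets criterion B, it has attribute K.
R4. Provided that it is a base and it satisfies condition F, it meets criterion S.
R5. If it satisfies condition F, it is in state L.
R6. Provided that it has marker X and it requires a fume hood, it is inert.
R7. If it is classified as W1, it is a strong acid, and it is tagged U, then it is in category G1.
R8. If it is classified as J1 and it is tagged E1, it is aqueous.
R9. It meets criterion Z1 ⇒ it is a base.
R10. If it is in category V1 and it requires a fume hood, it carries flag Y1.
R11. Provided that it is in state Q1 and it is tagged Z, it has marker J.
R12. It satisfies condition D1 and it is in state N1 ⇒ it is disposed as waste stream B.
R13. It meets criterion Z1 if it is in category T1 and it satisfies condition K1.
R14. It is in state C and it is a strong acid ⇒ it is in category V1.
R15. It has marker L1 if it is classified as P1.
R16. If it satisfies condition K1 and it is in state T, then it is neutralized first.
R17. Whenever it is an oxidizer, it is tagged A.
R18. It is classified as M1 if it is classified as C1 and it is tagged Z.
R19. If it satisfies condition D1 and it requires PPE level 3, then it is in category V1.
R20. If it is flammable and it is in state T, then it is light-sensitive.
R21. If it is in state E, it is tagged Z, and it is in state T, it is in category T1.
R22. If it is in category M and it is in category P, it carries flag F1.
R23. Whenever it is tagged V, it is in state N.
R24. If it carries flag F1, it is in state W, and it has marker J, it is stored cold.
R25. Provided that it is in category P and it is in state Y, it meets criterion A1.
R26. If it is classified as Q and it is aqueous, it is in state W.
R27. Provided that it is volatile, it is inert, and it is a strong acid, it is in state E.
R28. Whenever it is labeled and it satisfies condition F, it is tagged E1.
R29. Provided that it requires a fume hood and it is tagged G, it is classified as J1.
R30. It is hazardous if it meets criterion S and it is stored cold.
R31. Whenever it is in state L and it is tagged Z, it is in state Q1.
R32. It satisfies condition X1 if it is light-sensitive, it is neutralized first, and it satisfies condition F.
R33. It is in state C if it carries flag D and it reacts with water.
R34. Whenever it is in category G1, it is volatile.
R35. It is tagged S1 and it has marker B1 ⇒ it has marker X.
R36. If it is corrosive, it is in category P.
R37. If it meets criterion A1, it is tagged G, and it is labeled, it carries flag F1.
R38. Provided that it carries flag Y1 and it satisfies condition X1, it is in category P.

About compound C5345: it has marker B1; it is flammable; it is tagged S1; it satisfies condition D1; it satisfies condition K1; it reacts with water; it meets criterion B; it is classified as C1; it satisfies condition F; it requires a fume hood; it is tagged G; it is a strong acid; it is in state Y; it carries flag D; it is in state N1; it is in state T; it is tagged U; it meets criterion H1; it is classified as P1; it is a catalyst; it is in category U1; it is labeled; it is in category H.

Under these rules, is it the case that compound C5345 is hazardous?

Forward chaining from the given facts derives: is in state L, is disposed as waste stream B, has marker L1, is neutralized first, is light-sensitive, is tagged E1, is classified as J1, satisfies condition X1, is in state C, has marker X, is classified as W1, is inert, is in category G1, is aqueous, is in category V1, is volatile, carries flag Y1, is in state E, is in category P, meets criterion A1, carries flag F1.
The only rule concluding "it is hazardous" is R30, which needs "it meets criterion S"; that is never established.

No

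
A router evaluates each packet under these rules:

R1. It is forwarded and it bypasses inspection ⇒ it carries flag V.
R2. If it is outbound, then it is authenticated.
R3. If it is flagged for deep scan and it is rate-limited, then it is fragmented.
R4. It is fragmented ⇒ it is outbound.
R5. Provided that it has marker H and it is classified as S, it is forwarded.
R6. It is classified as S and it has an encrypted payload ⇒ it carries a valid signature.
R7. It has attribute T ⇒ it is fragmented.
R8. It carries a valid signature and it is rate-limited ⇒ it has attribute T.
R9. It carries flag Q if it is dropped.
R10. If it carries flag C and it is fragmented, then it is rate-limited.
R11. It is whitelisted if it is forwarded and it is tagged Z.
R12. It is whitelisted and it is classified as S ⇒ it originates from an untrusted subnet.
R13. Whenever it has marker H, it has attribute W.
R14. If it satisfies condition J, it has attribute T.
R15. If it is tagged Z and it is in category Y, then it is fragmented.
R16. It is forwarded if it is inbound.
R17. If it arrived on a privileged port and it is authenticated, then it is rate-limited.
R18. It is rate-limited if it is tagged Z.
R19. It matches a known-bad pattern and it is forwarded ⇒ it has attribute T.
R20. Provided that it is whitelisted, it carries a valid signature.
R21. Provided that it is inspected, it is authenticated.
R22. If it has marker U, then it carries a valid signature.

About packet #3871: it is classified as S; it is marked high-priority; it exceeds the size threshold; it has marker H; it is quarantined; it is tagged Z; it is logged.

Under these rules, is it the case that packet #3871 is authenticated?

By R5 (it has marker H, it is classified as S): it is forwarded.
By R11 (it is forwarded, it is tagged Z): it is whitelisted.
By R18 (it is tagged Z): it is rate-limited.
By R20 (it is whitelisted): it carries a valid signature.
By R8 (it carries a valid signature, it is rate-limited): it has attribute T.
By R7 (it has attribute T): it is fragmented.
By R4 (it is fragmented): it is outbound.
By R2 (it is outbound): it is authenticated.

Yes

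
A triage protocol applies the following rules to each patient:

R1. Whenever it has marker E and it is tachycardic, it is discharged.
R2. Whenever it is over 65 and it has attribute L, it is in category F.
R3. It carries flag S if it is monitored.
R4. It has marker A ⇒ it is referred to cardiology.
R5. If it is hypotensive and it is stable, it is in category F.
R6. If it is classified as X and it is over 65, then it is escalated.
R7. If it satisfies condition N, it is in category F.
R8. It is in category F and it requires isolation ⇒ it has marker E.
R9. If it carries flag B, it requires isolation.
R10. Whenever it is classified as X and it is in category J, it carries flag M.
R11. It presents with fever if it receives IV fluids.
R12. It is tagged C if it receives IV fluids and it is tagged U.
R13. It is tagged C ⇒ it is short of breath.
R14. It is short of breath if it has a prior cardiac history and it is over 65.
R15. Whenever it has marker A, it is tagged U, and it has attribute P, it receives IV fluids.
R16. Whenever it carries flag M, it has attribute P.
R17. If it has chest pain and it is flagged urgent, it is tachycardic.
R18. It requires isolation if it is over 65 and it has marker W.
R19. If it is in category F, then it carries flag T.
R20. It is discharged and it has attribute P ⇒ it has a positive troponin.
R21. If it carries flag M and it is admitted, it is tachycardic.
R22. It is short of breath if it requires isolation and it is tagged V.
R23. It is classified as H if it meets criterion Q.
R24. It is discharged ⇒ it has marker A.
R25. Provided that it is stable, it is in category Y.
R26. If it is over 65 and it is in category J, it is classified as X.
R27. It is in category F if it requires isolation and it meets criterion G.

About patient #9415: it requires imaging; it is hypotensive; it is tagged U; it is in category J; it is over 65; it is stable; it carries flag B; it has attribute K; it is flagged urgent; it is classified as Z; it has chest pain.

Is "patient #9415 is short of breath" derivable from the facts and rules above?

Yes

By R5 (it is hypotensive, it is stable): it is in category F.
By R9 (it carries flag B): it requires isolation.
By R17 (it has chest pain, it is flagged urgent): it is tachycardic.
By R26 (it is over 65, it is in category J): it is classified as X.
By R8 (it is in category F, it requires isolation): it has marker E.
By R10 (it is classified as X, it is in category J): it carries flag M.
By R16 (it carries flag M): it has attribute P.
By R1 (it has marker E, it is tachycardic): it is discharged.
By R24 (it is discharged): it has marker A.
By R15 (it has marker A, it is tagged U, it has attribute P): it receives IV fluids.
By R12 (it receives IV fluids, it is tagged U): it is tagged C.
By R13 (it is tagged C): it is short of breath.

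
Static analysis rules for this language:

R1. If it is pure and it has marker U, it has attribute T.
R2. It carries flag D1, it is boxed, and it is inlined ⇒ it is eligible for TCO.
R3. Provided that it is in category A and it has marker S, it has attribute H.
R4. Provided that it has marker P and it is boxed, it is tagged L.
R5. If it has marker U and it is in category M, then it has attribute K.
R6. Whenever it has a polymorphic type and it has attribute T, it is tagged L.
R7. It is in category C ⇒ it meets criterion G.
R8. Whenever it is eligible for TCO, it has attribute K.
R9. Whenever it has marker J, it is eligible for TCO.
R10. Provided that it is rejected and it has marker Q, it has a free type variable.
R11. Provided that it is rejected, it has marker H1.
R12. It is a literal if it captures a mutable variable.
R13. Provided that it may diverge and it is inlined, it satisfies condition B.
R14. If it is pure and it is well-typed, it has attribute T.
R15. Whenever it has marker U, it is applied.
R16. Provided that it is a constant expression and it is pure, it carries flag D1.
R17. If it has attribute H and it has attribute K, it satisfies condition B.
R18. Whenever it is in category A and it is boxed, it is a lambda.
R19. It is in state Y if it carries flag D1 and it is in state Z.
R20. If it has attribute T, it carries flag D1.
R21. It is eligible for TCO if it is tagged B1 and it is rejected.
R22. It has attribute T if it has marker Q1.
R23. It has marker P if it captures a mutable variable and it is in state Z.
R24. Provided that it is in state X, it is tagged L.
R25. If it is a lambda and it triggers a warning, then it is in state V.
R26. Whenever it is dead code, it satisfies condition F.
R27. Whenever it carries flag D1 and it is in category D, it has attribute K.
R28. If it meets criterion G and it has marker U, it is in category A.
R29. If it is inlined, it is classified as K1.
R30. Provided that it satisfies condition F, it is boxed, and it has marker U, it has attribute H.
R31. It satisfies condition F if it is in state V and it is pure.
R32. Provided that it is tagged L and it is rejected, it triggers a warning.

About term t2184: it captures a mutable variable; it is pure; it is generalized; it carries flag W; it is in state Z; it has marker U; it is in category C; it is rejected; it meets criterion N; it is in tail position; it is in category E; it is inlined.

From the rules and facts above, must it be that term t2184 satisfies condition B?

Forward chaining from the given facts derives: has attribute T, meets criterion G, has marker H1, is a literal, is applied, carries flag D1, has marker P, is in category A, is classified as K1, is in state Y.
Rules concluding "it satisfies condition B": R13 needs "it may diverge"; R17 needs "it has attribute H" — none of these are established.

No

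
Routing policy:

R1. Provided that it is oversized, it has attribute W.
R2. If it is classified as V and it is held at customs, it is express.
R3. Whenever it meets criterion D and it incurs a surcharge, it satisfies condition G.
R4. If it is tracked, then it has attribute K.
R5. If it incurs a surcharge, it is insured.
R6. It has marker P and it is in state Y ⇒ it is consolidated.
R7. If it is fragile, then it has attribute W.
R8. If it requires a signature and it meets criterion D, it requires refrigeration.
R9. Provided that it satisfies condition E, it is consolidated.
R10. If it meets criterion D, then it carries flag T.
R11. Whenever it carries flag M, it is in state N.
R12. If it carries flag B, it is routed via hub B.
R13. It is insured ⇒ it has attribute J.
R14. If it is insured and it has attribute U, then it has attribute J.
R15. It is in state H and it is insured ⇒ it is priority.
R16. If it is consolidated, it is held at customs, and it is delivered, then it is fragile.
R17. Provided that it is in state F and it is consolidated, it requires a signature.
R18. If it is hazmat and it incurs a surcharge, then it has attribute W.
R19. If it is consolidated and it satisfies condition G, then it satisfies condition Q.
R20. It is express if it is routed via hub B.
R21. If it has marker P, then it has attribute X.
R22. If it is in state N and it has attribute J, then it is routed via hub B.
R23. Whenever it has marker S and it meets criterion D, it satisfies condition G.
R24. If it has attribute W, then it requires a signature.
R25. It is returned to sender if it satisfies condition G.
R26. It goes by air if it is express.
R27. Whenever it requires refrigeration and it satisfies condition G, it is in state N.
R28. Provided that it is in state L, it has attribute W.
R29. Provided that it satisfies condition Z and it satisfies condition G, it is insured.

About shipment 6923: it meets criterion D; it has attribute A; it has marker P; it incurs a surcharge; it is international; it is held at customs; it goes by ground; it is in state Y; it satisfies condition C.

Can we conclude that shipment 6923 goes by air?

No

Forward chaining from the given facts derives: satisfies condition G, is insured, is consolidated, carries flag T, has attribute J, satisfies condition Q, has attribute X, is returned to sender.
The only rule concluding "it goes by air" is R26, which needs "it is express"; that is never established.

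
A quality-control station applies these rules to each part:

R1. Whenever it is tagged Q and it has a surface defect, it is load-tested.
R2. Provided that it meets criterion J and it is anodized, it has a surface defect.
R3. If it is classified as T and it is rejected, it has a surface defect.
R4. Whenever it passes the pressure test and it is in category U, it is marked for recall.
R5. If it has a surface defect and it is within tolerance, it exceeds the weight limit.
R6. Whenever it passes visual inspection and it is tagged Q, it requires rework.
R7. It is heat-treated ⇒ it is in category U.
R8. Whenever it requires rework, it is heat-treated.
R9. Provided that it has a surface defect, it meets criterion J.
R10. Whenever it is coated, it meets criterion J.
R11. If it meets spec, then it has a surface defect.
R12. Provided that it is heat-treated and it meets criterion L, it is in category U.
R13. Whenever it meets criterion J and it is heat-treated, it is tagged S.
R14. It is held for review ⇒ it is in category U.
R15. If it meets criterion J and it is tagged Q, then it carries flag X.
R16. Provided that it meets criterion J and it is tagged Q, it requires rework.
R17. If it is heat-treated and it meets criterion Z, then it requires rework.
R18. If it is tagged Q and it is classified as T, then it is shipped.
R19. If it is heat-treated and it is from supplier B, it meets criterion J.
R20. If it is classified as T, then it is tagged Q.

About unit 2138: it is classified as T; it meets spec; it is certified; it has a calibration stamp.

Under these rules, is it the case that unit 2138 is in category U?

By R11 (it meets spec): it has a surface defect.
By R20 (it is classified as T): it is tagged Q.
By R9 (it has a surface defect): it meets criterion J.
By R16 (it meets criterion J, it is tagged Q): it requires rework.
By R8 (it requires rework): it is heat-treated.
By R7 (it is heat-treated): it is in category U.

Yes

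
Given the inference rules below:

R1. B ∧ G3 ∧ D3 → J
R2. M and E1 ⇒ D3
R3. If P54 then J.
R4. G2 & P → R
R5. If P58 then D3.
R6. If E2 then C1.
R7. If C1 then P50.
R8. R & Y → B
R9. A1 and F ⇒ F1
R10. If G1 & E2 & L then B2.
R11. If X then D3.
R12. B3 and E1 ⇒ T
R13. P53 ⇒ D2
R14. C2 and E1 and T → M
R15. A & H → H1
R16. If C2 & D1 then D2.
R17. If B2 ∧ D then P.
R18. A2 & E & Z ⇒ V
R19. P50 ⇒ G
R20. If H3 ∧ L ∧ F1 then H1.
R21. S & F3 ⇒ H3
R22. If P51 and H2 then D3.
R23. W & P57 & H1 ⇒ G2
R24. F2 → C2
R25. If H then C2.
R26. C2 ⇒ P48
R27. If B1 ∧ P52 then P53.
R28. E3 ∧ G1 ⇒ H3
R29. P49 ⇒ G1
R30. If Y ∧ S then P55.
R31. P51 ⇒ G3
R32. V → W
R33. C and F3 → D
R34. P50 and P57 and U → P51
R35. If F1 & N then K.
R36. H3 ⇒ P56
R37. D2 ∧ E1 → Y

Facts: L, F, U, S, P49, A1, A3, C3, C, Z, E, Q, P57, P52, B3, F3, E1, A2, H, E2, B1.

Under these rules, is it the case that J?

Yes

C1  (by R6: E2)
P50  (by R7: C1)
F1  (by R9: A1, F)
T  (by R12: B3, E1)
V  (by R18: A2, E, Z)
H3  (by R21: S, F3)
C2  (by R25: H)
P53  (by R27: B1, P52)
G1  (by R29: P49)
W  (by R32: V)
D  (by R33: C, F3)
P51  (by R34: P50, P57, U)
B2  (by R10: G1, E2, L)
D2  (by R13: P53)
M  (by R14: C2, E1, T)
P  (by R17: B2, D)
H1  (by R20: H3, L, F1)
G2  (by R23: W, P57, H1)
G3  (by R31: P51)
Y  (by R37: D2, E1)
D3  (by R2: M, E1)
R  (by R4: G2, P)
B  (by R8: R, Y)
J  (by R1: B, G3, D3)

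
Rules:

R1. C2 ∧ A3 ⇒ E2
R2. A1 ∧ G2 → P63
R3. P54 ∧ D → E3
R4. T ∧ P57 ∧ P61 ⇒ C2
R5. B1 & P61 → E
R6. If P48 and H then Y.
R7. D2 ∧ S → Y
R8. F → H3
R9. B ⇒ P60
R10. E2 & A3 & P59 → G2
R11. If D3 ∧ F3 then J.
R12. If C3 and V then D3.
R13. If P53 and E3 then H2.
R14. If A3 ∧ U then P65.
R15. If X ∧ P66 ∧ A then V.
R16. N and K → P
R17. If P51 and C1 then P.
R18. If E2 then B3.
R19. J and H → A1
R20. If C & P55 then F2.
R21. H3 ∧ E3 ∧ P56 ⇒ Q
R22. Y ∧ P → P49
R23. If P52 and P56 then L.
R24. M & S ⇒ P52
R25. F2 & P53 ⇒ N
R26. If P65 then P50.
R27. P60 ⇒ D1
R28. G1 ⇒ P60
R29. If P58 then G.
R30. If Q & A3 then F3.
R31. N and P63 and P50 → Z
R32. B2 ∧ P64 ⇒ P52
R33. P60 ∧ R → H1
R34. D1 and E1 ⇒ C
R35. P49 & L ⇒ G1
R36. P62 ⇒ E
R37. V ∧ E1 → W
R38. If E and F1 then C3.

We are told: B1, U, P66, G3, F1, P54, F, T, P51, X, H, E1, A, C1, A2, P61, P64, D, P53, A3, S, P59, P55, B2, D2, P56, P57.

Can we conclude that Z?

E3  (by R3: P54, D)
C2  (by R4: T, P57, P61)
E  (by R5: B1, P61)
Y  (by R7: D2, S)
H3  (by R8: F)
P65  (by R14: A3, U)
V  (by R15: X, P66, A)
P  (by R17: P51, C1)
Q  (by R21: H3, E3, P56)
P49  (by R22: Y, P)
P50  (by R26: P65)
F3  (by R30: Q, A3)
P52  (by R32: B2, P64)
C3  (by R38: E, F1)
E2  (by R1: C2, A3)
G2  (by R10: E2, A3, P59)
D3  (by R12: C3, V)
L  (by R23: P52, P56)
G1  (by R35: P49, L)
J  (by R11: D3, F3)
A1  (by R19: J, H)
P60  (by R28: G1)
P63  (by R2: A1, G2)
D1  (by R27: P60)
C  (by R34: D1, E1)
F2  (by R20: C, P55)
N  (by R25: F2, P53)
Z  (by R31: N, P63, P50)

Yes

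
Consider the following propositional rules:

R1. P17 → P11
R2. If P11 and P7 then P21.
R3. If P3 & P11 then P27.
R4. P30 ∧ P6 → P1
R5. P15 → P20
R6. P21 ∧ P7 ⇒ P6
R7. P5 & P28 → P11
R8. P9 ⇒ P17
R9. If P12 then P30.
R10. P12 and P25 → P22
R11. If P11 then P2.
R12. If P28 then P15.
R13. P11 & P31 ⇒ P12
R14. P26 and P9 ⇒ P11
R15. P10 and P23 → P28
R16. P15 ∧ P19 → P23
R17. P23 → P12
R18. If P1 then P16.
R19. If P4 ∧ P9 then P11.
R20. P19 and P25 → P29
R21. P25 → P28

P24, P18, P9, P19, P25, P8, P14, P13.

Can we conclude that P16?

Forward chaining from the given facts derives: P17, P29, P28, P11, P2, P15, P23, P12, P20, P30, P22.
The only rule concluding P16 is R18, which needs P1; that is never established.

No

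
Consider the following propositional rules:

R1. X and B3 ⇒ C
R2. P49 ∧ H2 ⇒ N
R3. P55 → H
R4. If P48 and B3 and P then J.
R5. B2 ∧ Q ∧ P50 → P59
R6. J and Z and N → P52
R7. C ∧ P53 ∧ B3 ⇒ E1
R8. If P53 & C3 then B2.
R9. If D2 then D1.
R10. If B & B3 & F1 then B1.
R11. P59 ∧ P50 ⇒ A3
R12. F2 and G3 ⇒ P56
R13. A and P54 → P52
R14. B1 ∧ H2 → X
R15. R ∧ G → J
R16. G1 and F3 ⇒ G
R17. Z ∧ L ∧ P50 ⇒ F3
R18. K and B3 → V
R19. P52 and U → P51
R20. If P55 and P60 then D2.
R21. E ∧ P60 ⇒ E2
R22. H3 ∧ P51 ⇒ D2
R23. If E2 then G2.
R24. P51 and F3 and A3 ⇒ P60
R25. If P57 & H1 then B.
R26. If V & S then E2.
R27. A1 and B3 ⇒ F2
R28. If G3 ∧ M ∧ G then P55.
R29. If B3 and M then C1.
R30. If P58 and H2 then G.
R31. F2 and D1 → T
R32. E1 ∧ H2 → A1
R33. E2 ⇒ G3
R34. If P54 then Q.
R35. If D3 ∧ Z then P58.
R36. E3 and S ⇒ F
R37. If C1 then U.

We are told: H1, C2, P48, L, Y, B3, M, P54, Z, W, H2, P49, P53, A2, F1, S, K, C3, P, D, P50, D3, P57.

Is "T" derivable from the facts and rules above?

N  (by R2: P49, H2)
J  (by R4: P48, B3, P)
P52  (by R6: J, Z, N)
B2  (by R8: P53, C3)
F3  (by R17: Z, L, P50)
V  (by R18: K, B3)
B  (by R25: P57, H1)
E2  (by R26: V, S)
C1  (by R29: B3, M)
G3  (by R33: E2)
Q  (by R34: P54)
P58  (by R35: D3, Z)
U  (by R37: C1)
P59  (by R5: B2, Q, P50)
B1  (by R10: B, B3, F1)
A3  (by R11: P59, P50)
X  (by R14: B1, H2)
P51  (by R19: P52, U)
P60  (by R24: P51, F3, A3)
G  (by R30: P58, H2)
C  (by R1: X, B3)
E1  (by R7: C, P53, B3)
P55  (by R28: G3, M, G)
A1  (by R32: E1, H2)
D2  (by R20: P55, P60)
F2  (by R27: A1, B3)
D1  (by R9: D2)
T  (by R31: F2, D1)

Yes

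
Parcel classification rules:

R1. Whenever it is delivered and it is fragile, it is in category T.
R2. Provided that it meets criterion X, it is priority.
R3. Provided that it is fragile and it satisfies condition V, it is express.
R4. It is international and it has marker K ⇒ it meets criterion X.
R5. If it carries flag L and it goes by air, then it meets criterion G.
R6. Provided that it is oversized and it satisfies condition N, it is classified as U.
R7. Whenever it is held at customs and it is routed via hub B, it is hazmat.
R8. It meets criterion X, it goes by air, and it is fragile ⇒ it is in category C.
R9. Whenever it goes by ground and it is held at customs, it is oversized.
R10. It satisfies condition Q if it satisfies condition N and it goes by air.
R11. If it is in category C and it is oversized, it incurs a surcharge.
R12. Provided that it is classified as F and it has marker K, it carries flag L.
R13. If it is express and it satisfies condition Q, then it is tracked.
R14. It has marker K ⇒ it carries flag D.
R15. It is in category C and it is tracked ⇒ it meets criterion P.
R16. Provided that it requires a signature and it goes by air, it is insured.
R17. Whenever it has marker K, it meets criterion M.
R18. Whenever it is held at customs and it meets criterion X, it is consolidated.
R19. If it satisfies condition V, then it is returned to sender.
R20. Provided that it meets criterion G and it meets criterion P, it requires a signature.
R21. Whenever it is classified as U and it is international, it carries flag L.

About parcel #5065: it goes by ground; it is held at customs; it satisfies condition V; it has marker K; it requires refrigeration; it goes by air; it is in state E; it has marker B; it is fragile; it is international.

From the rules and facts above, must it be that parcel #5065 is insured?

Forward chaining from the given facts derives: is express, meets criterion X, is in category C, is oversized, incurs a surcharge, carries flag D, meets criterion M, is consolidated, is returned to sender, is priority.
The only rule concluding "it is insured" is R16, which needs "it requires a signature"; that is never established.

No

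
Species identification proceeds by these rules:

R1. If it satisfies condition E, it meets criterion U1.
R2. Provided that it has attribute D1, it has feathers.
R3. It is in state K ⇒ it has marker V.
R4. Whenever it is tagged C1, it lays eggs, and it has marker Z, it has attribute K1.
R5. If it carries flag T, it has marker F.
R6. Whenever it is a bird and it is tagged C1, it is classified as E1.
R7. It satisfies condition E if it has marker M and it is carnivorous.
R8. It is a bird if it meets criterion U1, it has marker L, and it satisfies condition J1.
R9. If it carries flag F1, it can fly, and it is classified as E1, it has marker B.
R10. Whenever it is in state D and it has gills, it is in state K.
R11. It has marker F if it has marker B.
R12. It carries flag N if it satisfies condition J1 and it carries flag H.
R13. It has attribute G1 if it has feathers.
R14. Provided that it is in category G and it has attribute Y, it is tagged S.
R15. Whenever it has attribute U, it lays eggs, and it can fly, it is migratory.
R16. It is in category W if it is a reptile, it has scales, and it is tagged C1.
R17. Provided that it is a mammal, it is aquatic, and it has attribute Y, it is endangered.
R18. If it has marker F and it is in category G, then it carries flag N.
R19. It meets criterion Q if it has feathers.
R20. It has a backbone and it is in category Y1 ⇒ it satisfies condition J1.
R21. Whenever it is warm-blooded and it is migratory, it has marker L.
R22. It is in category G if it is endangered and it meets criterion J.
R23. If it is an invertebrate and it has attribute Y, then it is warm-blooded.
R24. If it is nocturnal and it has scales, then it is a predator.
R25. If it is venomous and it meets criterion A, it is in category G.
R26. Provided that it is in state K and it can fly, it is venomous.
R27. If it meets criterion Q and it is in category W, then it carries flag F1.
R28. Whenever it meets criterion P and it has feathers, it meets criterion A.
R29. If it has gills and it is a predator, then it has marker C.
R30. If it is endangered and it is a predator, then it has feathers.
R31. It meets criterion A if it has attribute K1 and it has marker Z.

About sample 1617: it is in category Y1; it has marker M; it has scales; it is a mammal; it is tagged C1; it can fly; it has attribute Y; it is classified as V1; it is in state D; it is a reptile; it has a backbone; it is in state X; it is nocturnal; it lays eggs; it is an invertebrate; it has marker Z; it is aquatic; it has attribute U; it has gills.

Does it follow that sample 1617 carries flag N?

Forward chaining from the given facts derives: has attribute K1, is in state K, is migratory, is in category W, is endangered, satisfies condition J1, is warm-blooded, is a predator, is venomous, has marker C, has feathers, meets criterion A, has marker V, has attribute G1, meets criterion Q, has marker L, is in category G, carries flag F1, is tagged S.
Rules concluding "it carries flag N": R12 needs "it carries flag H"; R18 needs "it has marker F" — none of these are established.

No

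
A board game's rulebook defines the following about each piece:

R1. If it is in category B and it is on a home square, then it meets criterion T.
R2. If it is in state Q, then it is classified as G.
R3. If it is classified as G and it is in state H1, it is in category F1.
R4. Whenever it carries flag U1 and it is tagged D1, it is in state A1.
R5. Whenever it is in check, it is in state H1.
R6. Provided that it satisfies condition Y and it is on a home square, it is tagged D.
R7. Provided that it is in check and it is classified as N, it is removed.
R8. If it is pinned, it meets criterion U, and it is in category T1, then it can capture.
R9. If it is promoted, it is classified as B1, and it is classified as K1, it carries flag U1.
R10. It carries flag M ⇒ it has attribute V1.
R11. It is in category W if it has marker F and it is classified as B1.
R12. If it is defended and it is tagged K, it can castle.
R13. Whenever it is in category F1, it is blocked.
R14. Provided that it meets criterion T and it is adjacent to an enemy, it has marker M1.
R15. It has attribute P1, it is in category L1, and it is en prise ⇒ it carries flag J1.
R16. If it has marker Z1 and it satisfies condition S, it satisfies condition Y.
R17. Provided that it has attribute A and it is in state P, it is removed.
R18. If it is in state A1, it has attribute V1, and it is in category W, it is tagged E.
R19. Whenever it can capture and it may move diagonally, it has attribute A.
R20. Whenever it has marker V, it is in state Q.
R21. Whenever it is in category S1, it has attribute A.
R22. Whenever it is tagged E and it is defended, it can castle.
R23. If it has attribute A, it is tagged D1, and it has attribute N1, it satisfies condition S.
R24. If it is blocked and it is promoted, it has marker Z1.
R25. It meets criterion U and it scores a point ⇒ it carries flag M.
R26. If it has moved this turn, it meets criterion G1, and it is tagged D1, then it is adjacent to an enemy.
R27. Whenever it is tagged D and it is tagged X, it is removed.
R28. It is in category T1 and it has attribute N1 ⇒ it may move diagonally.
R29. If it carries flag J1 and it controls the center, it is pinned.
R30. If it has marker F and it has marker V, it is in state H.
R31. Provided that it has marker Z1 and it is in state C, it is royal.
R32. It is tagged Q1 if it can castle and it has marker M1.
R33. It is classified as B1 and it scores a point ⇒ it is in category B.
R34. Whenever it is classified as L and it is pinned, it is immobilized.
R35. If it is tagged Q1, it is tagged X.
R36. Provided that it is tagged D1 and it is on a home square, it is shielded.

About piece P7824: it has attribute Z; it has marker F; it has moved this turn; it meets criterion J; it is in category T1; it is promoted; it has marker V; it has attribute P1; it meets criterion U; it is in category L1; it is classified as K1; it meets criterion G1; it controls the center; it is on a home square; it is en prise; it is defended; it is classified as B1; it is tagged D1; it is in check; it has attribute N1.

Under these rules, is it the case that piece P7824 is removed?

Forward chaining from the given facts derives: is in state H1, carries flag U1, is in category W, carries flag J1, is in state Q, is adjacent to an enemy, may move diagonally, is pinned, is in state H, is shielded, is classified as G, is in category F1, is in state A1, can capture, is blocked, has attribute A, satisfies condition S, has marker Z1, satisfies condition Y, is tagged D.
Rules concluding "it is removed": R7 needs "it is classified as N"; R17 needs "it is in state P"; R27 needs "it is tagged X" — none of these are established.

No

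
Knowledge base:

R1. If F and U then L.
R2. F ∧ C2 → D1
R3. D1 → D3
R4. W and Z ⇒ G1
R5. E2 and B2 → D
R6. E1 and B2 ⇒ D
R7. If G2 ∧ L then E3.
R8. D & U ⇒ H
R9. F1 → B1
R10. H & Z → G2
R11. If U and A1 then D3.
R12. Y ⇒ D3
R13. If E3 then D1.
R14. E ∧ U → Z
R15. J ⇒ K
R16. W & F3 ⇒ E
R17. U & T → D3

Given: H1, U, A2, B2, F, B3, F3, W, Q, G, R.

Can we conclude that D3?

Forward chaining from the given facts derives: L, E, Z, G1.
Rules concluding D3: R3 needs D1; R11 needs A1; R12 needs Y; R17 needs T — none of these are established.

No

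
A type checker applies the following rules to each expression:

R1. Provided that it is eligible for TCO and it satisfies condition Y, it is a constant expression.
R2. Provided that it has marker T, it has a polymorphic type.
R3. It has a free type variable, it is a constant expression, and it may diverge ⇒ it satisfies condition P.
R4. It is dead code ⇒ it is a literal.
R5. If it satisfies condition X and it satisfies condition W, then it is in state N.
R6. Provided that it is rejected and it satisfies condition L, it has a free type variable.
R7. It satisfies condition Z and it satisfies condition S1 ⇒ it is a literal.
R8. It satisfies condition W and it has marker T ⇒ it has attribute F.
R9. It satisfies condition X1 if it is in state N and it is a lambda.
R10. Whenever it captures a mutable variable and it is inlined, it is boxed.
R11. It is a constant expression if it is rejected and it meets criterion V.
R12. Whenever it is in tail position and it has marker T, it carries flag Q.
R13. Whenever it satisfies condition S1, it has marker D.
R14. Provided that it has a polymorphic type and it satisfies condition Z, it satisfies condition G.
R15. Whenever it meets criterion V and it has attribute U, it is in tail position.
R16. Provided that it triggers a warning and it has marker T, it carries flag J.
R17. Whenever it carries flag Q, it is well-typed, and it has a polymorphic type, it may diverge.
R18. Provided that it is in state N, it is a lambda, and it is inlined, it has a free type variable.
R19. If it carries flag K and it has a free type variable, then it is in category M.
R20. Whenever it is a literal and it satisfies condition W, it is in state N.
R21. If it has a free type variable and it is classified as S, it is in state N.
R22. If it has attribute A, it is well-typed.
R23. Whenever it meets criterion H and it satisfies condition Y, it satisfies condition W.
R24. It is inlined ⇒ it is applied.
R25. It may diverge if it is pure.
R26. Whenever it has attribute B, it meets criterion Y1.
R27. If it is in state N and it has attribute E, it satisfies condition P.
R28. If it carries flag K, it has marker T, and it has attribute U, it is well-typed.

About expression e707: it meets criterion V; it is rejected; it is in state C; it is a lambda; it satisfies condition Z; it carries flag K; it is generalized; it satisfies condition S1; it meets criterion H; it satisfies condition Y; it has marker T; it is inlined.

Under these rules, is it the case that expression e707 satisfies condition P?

No

Forward chaining from the given facts derives: has a polymorphic type, is a literal, is a constant expression, has marker D, satisfies condition G, satisfies condition W, is applied, has attribute F, is in state N, satisfies condition X1, has a free type variable, is in category M.
Rules concluding "it satisfies condition P": R3 needs "it may diverge"; R27 needs "it has attribute E" — none of these are established.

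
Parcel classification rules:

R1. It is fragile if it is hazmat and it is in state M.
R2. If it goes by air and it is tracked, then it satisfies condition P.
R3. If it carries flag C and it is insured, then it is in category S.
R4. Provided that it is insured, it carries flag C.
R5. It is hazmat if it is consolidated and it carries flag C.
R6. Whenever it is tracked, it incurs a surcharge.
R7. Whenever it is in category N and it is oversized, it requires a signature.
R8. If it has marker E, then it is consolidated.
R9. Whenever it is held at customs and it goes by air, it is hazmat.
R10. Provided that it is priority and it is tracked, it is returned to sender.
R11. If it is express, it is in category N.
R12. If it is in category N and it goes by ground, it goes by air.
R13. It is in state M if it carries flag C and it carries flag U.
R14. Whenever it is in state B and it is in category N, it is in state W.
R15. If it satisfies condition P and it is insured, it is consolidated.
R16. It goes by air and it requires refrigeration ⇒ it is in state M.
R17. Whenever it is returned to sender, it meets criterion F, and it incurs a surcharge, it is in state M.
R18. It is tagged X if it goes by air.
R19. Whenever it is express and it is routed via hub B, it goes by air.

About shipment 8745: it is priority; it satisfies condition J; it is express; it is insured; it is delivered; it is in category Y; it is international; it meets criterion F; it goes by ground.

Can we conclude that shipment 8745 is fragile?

Forward chaining from the given facts derives: carries flag C, is in category N, goes by air, is tagged X, is in category S.
The only rule concluding "it is fragile" is R1, which needs "it is hazmat"; that is never established.

No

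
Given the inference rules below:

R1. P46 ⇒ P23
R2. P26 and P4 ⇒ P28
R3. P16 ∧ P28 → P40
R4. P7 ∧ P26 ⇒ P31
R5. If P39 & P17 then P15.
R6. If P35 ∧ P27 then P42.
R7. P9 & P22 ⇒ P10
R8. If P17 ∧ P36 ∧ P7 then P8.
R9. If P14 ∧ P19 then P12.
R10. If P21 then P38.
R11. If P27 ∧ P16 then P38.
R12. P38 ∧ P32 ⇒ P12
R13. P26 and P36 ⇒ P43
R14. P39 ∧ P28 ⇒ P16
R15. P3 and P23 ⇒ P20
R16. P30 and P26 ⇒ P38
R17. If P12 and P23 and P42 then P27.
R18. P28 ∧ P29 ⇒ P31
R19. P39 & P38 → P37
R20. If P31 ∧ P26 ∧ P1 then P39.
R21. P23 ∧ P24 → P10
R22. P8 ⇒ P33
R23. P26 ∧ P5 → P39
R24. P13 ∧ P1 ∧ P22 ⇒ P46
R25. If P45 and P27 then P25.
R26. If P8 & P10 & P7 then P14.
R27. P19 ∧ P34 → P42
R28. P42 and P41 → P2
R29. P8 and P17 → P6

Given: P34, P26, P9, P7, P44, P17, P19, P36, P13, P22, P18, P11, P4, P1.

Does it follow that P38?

P28  (by R2: P26, P4)
P31  (by R4: P7, P26)
P10  (by R7: P9, P22)
P8  (by R8: P17, P36, P7)
P39  (by R20: P31, P26, P1)
P46  (by R24: P13, P1, P22)
P14  (by R26: P8, P10, P7)
P42  (by R27: P19, P34)
P23  (by R1: P46)
P12  (by R9: P14, P19)
P16  (by R14: P39, P28)
P27  (by R17: P12, P23, P42)
P38  (by R11: P27, P16)

Yes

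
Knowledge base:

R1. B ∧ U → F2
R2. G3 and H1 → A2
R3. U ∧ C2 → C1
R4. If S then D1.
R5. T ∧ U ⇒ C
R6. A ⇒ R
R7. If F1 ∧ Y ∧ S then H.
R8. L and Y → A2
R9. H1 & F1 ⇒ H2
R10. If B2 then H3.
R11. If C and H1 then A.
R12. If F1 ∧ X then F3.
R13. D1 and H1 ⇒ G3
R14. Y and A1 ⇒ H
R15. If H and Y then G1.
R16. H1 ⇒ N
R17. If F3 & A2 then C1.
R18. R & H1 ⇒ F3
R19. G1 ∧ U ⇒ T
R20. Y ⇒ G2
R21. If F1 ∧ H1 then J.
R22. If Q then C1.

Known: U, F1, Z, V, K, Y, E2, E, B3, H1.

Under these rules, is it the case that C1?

Forward chaining from the given facts derives: H2, N, G2, J.
Rules concluding C1: R3 needs C2; R17 needs F3; R22 needs Q — none of these are established.

No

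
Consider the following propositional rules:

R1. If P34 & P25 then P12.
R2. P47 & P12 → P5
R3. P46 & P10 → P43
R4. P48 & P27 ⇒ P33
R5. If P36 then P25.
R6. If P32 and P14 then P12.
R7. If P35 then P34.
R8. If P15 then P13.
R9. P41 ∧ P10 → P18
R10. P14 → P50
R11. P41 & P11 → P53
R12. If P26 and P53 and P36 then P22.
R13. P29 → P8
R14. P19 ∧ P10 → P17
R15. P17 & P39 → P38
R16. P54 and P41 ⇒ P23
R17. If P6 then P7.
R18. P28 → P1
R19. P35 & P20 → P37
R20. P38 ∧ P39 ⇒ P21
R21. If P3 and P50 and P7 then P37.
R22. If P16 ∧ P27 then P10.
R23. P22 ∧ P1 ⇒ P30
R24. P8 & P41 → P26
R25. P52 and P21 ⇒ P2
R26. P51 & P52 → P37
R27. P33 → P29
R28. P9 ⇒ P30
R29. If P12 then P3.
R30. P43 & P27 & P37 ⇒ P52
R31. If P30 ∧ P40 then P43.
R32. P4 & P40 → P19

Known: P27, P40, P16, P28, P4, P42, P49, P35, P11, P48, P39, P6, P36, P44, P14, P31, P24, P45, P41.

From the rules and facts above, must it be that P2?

Yes

P33  (by R4: P48, P27)
P25  (by R5: P36)
P34  (by R7: P35)
P50  (by R10: P14)
P53  (by R11: P41, P11)
P7  (by R17: P6)
P1  (by R18: P28)
P10  (by R22: P16, P27)
P29  (by R27: P33)
P19  (by R32: P4, P40)
P12  (by R1: P34, P25)
P8  (by R13: P29)
P17  (by R14: P19, P10)
P38  (by R15: P17, P39)
P21  (by R20: P38, P39)
P26  (by R24: P8, P41)
P3  (by R29: P12)
P22  (by R12: P26, P53, P36)
P37  (by R21: P3, P50, P7)
P30  (by R23: P22, P1)
P43  (by R31: P30, P40)
P52  (by R30: P43, P27, P37)
P2  (by R25: P52, P21)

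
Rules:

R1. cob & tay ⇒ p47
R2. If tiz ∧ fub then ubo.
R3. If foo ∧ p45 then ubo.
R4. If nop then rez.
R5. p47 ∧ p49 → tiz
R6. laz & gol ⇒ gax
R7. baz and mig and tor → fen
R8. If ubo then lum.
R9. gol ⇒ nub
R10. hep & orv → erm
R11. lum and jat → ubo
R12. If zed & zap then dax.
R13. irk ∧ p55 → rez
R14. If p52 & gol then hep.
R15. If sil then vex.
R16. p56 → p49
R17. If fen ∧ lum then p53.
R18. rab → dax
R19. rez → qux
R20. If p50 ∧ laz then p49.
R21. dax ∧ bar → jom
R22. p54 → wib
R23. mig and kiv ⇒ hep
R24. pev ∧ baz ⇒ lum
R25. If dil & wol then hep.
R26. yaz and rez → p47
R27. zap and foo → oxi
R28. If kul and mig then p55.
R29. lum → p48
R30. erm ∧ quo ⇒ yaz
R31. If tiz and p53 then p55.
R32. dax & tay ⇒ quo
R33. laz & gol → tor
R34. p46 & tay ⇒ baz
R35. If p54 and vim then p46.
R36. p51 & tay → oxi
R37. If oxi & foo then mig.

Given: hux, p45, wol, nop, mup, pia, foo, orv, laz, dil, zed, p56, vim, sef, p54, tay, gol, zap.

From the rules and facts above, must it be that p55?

Yes

ubo  (by R3: foo, p45)
rez  (by R4: nop)
lum  (by R8: ubo)
dax  (by R12: zed, zap)
p49  (by R16: p56)
hep  (by R25: dil, wol)
oxi  (by R27: zap, foo)
quo  (by R32: dax, tay)
tor  (by R33: laz, gol)
p46  (by R35: p54, vim)
mig  (by R37: oxi, foo)
erm  (by R10: hep, orv)
yaz  (by R30: erm, quo)
baz  (by R34: p46, tay)
fen  (by R7: baz, mig, tor)
p53  (by R17: fen, lum)
p47  (by R26: yaz, rez)
tiz  (by R5: p47, p49)
p55  (by R31: tiz, p53)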